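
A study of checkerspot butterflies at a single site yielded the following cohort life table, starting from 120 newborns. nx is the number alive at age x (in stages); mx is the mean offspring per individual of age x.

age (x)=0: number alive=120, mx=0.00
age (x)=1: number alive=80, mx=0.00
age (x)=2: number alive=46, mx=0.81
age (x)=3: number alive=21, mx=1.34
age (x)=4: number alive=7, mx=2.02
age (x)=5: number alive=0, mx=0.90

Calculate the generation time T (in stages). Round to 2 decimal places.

2.71

lx = nx/n0 = nx/120: 1, 0.66667…, 0.38333…, 0.175, 0.05833…, 0
lx·mx: 0, 0, 0.3105…, 0.2345, 0.117833…, 0 → R0 = 0.662833…
x·lx·mx: 0, 0, 0.621…, 0.7035, 0.471333…, 0 → Σ = 1.795833…
T = 1.795833… / 0.662833… = 2.709329… → 2.71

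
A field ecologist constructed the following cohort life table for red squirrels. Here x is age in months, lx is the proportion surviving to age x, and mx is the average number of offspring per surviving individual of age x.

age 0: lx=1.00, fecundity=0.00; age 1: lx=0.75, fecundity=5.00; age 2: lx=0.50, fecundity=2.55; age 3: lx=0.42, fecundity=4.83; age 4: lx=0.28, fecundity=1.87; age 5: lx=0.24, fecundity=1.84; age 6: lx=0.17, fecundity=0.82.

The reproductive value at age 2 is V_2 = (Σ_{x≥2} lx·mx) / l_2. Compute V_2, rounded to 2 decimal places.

lx·mx for x ≥ 2: 1.275, 2.0286, 0.5236, 0.4416, 0.1394 → sum = 4.4082
V_2 = 4.4082 / l_2 = 4.4082 / 0.5 = 8.8164 → 8.82

8.82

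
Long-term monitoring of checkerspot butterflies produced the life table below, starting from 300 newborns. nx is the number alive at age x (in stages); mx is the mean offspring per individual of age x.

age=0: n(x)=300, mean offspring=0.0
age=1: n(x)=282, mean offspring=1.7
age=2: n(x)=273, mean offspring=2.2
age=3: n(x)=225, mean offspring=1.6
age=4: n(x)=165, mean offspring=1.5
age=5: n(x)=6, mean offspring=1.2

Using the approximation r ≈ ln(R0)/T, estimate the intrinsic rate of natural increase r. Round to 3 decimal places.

lx = nx/n0 = nx/300: 1, 0.94, 0.91, 0.75, 0.55, 0.02
R0 = Σ lx·mx = 0 + 1.598 + 2.002 + 1.2 + 0.825 + 0.024 = 5.649
Σ x·lx·mx = 12.622; T = 12.622/5.649 = 2.23438…
r ≈ ln(R0)/T = ln(5.649)/2.23438… = 0.77493… → 0.775

0.775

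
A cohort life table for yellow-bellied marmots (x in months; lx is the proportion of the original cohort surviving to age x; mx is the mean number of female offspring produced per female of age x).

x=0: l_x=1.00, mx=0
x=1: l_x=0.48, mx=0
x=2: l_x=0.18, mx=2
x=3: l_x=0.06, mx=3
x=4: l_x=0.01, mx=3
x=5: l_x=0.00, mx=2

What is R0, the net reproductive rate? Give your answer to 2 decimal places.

0.57

lx·mx by age: 0, 0, 0.36, 0.18, 0.03, 0
R0 = Σ lx·mx = 0.57 → 0.57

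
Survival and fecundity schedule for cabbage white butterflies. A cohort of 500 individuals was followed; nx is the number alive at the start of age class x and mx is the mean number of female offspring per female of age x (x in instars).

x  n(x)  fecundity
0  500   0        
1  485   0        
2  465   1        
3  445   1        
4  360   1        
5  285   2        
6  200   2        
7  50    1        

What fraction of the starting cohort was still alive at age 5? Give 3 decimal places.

0.570

l_5 = n_5/n_0 = 285/500 = 0.57 → 0.570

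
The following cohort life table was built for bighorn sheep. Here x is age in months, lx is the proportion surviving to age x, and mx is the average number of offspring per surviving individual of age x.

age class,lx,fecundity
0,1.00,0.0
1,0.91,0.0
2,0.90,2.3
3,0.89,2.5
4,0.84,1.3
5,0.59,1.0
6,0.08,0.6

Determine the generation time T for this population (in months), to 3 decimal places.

3.057

lx·mx: 0, 0, 2.07, 2.225, 1.092, 0.59, 0.048 → R0 = 6.025
x·lx·mx: 0, 0, 4.14, 6.675, 4.368, 2.95, 0.288 → Σ = 18.421
T = 18.421 / 6.025 = 3.057427… → 3.057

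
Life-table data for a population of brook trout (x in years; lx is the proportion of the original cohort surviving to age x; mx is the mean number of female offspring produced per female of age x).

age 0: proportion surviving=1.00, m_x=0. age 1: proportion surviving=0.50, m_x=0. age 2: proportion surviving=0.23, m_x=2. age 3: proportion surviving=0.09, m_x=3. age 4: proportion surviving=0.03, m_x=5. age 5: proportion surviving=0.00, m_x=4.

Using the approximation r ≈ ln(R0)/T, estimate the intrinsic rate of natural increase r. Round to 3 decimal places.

R0 = Σ lx·mx = 0 + 0 + 0.46 + 0.27 + 0.15 + 0 = 0.88
Σ x·lx·mx = 2.33; T = 2.33/0.88 = 2.64773…
r ≈ ln(R0)/T = ln(0.88)/2.64773… = -0.04828… → -0.048

-0.048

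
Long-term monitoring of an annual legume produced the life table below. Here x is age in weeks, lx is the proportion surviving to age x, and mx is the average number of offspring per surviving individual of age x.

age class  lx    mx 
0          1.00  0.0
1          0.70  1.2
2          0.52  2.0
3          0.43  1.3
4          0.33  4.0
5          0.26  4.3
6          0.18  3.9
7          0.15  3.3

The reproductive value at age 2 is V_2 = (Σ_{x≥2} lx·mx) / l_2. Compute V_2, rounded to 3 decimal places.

lx·mx for x ≥ 2: 1.04, 0.559, 1.32, 1.118, 0.702, 0.495 → sum = 5.234
V_2 = 5.234 / l_2 = 5.234 / 0.52 = 10.065385… → 10.065

10.065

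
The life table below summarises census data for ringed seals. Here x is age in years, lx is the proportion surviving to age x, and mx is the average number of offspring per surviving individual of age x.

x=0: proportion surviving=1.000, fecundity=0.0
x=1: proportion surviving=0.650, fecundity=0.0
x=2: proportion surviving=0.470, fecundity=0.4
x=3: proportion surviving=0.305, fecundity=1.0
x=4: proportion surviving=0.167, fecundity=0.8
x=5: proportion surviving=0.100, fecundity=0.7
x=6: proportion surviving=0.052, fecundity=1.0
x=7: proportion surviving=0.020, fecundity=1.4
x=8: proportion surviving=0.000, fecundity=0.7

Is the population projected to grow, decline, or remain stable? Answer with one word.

R0 = Σ lx·mx = 0 + 0 + 0.188 + 0.305 + 0.1336 + 0.07 + 0.052 + 0.028 + 0 = 0.7766
R0 < 1, so the population is declining.

declining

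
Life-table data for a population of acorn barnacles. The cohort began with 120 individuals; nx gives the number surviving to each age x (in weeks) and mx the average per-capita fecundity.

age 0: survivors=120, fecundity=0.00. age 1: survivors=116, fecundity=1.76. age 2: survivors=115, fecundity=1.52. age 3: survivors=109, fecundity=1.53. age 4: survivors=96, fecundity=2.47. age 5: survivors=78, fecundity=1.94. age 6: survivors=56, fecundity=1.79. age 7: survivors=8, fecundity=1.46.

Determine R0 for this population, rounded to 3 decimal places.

8.717

lx = nx/n0 = nx/120: 1, 0.96667…, 0.95833…, 0.90833…, 0.8, 0.65, 0.46667…, 0.06667…
lx·mx by age: 0, 1.701333…, 1.456667…, 1.38975…, 1.976, 1.261, 0.835333…, 0.097333…
R0 = Σ lx·mx = 8.717417… → 8.717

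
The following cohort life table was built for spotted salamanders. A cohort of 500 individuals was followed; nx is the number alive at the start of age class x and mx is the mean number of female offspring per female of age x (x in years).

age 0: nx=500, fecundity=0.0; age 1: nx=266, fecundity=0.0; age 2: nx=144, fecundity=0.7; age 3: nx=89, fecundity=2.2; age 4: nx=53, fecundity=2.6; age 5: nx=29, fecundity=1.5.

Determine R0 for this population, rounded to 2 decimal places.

lx = nx/n0 = nx/500: 1, 0.532, 0.288, 0.178, 0.106, 0.058
lx·mx by age: 0, 0, 0.2016, 0.3916, 0.2756, 0.087
R0 = Σ lx·mx = 0.9558 → 0.96

0.96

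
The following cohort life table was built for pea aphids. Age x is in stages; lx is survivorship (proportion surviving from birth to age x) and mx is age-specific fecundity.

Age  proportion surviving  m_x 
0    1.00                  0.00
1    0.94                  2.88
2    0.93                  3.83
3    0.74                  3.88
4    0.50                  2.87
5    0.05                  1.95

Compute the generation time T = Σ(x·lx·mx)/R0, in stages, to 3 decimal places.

2.312

lx·mx: 0, 2.7072, 3.5619, 2.8712, 1.435, 0.0975 → R0 = 10.6728
x·lx·mx: 0, 2.7072, 7.1238, 8.6136, 5.74, 0.4875 → Σ = 24.6721
T = 24.6721 / 10.6728 = 2.31168… → 2.312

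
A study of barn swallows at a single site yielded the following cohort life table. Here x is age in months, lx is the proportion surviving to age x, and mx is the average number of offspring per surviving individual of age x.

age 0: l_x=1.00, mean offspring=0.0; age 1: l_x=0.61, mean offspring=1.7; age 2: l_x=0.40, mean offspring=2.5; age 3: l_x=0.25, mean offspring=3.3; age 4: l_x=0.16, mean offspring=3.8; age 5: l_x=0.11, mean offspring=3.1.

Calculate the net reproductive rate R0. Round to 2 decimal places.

3.81

lx·mx by age: 0, 1.037, 1, 0.825, 0.608, 0.341
R0 = Σ lx·mx = 3.811 → 3.81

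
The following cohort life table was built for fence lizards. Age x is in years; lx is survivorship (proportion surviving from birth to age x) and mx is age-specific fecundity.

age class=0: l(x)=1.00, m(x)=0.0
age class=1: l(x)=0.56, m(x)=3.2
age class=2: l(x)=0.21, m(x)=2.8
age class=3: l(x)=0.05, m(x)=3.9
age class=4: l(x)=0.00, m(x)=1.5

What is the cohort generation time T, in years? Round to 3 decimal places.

lx·mx: 0, 1.792, 0.588, 0.195, 0 → R0 = 2.575
x·lx·mx: 0, 1.792, 1.176, 0.585, 0 → Σ = 3.553
T = 3.553 / 2.575 = 1.379806… → 1.380

1.380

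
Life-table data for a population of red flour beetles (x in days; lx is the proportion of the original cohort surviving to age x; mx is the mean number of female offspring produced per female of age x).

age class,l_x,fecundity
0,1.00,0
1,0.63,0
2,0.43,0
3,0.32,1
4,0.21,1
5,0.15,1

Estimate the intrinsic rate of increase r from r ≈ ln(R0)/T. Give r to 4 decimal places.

-0.1028

R0 = Σ lx·mx = 0 + 0 + 0 + 0.32 + 0.21 + 0.15 = 0.68
Σ x·lx·mx = 2.55; T = 2.55/0.68 = 3.75
r ≈ ln(R0)/T = ln(0.68)/3.75 = -0.102843… → -0.1028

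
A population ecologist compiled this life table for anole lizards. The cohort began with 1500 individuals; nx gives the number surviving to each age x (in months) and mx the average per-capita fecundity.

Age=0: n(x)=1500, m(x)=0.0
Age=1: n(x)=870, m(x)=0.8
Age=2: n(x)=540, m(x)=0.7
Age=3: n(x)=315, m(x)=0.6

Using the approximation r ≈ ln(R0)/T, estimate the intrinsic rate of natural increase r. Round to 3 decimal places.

-0.108

lx = nx/n0 = nx/1500: 1, 0.58, 0.36, 0.21
R0 = Σ lx·mx = 0 + 0.464 + 0.252 + 0.126 = 0.842
Σ x·lx·mx = 1.346; T = 1.346/0.842 = 1.59857…
r ≈ ln(R0)/T = ln(0.842)/1.59857… = -0.10758… → -0.108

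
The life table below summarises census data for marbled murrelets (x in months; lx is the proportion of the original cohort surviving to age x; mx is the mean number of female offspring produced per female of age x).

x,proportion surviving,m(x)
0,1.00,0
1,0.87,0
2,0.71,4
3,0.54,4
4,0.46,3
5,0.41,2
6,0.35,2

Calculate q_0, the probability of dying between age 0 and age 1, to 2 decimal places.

0.13

q_0 = (l_0 − l_1) / l_0 = (1 − 0.87) / 1
     = 0.13 / 1 = 0.13 → 0.13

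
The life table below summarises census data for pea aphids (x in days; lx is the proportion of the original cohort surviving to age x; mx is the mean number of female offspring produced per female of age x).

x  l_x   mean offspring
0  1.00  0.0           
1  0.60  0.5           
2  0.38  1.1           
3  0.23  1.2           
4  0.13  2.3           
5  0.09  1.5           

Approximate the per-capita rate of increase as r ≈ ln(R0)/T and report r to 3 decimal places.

0.133

R0 = Σ lx·mx = 0 + 0.3 + 0.418 + 0.276 + 0.299 + 0.135 = 1.428
Σ x·lx·mx = 3.835; T = 3.835/1.428 = 2.68557…
r ≈ ln(R0)/T = ln(1.428)/2.68557… = 0.13266… → 0.133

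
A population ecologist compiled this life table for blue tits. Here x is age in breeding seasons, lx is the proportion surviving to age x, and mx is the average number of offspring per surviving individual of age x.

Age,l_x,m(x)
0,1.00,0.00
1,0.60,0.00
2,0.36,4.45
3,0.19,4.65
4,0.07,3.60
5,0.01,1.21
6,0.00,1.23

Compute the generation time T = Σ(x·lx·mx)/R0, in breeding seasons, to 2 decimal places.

2.52

lx·mx: 0, 0, 1.602, 0.8835, 0.252, 0.0121, 0 → R0 = 2.7496
x·lx·mx: 0, 0, 3.204, 2.6505, 1.008, 0.0605, 0 → Σ = 6.923
T = 6.923 / 2.7496 = 2.517821… → 2.52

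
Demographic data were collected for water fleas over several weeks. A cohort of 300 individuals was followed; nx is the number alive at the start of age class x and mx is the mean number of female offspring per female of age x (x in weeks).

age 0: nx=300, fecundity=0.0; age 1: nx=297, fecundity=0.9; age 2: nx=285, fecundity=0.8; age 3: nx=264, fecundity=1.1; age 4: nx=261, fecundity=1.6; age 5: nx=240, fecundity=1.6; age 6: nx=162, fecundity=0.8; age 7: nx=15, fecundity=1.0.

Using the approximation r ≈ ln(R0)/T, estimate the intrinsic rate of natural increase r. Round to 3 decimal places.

0.500

lx = nx/n0 = nx/300: 1, 0.99, 0.95, 0.88, 0.87, 0.8, 0.54, 0.05
R0 = Σ lx·mx = 0 + 0.891 + 0.76 + 0.968 + 1.392 + 1.28 + 0.432 + 0.05 = 5.773
Σ x·lx·mx = 20.225; T = 20.225/5.773 = 3.50338…
r ≈ ln(R0)/T = ln(5.773)/3.50338… = 0.50043… → 0.500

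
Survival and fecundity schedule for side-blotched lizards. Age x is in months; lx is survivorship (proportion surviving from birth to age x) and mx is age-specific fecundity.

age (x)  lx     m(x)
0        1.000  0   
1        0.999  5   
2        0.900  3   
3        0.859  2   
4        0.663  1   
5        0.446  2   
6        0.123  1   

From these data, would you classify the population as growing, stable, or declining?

R0 = Σ lx·mx = 0 + 4.995 + 2.7 + 1.718 + 0.663 + 0.892 + 0.123 = 11.091
R0 > 1, so the population is growing.

growing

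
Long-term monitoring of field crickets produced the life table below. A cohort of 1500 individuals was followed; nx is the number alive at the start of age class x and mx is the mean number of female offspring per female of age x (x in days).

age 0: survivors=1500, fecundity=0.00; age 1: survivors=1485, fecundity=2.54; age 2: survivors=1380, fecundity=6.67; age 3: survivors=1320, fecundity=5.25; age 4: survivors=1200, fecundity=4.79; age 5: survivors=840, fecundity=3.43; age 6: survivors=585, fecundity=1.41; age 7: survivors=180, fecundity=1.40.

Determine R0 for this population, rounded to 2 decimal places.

lx = nx/n0 = nx/1500: 1, 0.99, 0.92, 0.88, 0.8, 0.56, 0.39, 0.12
lx·mx by age: 0, 2.5146, 6.1364, 4.62, 3.832, 1.9208, 0.5499, 0.168
R0 = Σ lx·mx = 19.7417 → 19.74

19.74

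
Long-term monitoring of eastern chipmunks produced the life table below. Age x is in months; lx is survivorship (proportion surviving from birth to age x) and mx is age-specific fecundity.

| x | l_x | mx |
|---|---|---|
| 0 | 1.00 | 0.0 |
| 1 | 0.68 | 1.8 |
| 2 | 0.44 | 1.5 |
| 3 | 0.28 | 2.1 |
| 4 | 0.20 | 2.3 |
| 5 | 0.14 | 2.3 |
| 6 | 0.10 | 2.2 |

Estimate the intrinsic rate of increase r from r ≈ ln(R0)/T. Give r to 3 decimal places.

0.477

R0 = Σ lx·mx = 0 + 1.224 + 0.66 + 0.588 + 0.46 + 0.322 + 0.22 = 3.474
Σ x·lx·mx = 9.078; T = 9.078/3.474 = 2.61313…
r ≈ ln(R0)/T = ln(3.474)/2.61313… = 0.47656… → 0.477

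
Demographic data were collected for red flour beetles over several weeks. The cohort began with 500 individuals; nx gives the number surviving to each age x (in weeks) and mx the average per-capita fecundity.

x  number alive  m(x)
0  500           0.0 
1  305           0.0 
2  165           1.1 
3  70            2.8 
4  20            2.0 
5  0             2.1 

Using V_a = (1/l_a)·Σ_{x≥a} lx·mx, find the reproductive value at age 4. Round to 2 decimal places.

2.00

lx = nx/n0 = nx/500: 1, 0.61, 0.33, 0.14, 0.04, 0
lx·mx for x ≥ 4: 0.08, 0 → sum = 0.08
V_4 = 0.08 / l_4 = 0.08 / 0.04 = 2 → 2.00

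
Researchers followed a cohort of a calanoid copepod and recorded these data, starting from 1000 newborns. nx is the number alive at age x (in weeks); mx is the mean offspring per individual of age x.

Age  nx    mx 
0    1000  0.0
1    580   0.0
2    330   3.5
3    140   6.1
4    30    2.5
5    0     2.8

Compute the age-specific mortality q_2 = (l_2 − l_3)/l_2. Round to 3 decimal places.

0.576

lx = nx/n0 = nx/1000: 1, 0.58, 0.33, 0.14, 0.03, 0
q_2 = (l_2 − l_3) / l_2 = (0.33 − 0.14) / 0.33
     = 0.19 / 0.33 = 0.575758… → 0.576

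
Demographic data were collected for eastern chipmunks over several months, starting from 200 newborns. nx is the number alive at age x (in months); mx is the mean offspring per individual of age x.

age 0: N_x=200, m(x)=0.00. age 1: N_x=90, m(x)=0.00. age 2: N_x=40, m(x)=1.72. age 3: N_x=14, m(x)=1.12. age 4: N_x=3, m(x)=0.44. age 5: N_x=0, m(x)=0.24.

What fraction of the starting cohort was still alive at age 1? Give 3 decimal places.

l_1 = n_1/n_0 = 90/200 = 0.45 → 0.450

0.450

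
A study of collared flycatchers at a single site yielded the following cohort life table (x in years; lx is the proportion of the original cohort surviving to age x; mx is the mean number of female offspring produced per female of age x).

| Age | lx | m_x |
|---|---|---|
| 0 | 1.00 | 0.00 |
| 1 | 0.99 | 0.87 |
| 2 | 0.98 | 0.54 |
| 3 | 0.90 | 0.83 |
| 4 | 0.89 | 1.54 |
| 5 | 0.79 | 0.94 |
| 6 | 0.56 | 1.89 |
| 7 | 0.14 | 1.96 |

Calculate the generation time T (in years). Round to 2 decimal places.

3.87

lx·mx: 0, 0.8613, 0.5292, 0.747, 1.3706, 0.7426, 1.0584, 0.2744 → R0 = 5.5835
x·lx·mx: 0, 0.8613, 1.0584, 2.241, 5.4824, 3.713, 6.3504, 1.9208 → Σ = 21.6273
T = 21.6273 / 5.5835 = 3.873431… → 3.87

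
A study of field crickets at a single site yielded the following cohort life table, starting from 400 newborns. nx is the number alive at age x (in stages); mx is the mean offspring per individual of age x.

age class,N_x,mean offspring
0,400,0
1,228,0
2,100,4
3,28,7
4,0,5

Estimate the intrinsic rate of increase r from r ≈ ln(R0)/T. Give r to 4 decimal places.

0.1712

lx = nx/n0 = nx/400: 1, 0.57, 0.25, 0.07, 0
R0 = Σ lx·mx = 0 + 0 + 1 + 0.49 + 0 = 1.49
Σ x·lx·mx = 3.47; T = 3.47/1.49 = 2.32886…
r ≈ ln(R0)/T = ln(1.49)/2.32886… = 0.171232… → 0.1712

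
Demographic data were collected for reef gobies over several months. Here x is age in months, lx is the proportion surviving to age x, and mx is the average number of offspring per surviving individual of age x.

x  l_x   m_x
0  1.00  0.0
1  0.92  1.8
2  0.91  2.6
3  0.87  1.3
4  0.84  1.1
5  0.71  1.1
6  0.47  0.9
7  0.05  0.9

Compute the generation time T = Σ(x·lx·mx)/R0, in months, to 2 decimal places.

lx·mx: 0, 1.656, 2.366, 1.131, 0.924, 0.781, 0.423, 0.045 → R0 = 7.326
x·lx·mx: 0, 1.656, 4.732, 3.393, 3.696, 3.905, 2.538, 0.315 → Σ = 20.235
T = 20.235 / 7.326 = 2.76208… → 2.76

2.76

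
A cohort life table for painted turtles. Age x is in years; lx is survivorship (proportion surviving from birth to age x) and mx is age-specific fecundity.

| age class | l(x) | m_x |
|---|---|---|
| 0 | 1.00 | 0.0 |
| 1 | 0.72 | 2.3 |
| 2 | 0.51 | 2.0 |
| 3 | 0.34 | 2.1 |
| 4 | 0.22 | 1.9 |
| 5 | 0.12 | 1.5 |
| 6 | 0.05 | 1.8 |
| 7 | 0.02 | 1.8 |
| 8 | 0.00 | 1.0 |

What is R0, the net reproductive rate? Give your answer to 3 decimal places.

lx·mx by age: 0, 1.656, 1.02, 0.714, 0.418, 0.18, 0.09, 0.036, 0
R0 = Σ lx·mx = 4.114 → 4.114

4.114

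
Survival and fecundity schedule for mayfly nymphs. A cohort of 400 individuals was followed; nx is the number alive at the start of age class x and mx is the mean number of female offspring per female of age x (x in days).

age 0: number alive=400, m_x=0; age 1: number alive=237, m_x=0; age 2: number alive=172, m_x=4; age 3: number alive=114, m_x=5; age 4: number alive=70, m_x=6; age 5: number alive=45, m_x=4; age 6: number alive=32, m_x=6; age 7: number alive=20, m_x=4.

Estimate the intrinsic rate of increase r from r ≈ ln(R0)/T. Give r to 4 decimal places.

lx = nx/n0 = nx/400: 1, 0.5925, 0.43, 0.285, 0.175, 0.1125, 0.08, 0.05
R0 = Σ lx·mx = 0 + 0 + 1.72 + 1.425 + 1.05 + 0.45 + 0.48 + 0.2 = 5.325
Σ x·lx·mx = 18.445; T = 18.445/5.325 = 3.46385…
r ≈ ln(R0)/T = ln(5.325)/3.46385… = 0.482819… → 0.4828

0.4828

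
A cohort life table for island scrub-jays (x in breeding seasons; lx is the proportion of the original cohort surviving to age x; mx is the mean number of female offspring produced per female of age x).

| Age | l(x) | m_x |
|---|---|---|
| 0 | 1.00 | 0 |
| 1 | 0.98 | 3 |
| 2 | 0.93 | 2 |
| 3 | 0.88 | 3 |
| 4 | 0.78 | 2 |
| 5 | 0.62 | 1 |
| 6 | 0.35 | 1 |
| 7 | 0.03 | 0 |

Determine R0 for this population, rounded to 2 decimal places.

9.97

lx·mx by age: 0, 2.94, 1.86, 2.64, 1.56, 0.62, 0.35, 0
R0 = Σ lx·mx = 9.97 → 9.97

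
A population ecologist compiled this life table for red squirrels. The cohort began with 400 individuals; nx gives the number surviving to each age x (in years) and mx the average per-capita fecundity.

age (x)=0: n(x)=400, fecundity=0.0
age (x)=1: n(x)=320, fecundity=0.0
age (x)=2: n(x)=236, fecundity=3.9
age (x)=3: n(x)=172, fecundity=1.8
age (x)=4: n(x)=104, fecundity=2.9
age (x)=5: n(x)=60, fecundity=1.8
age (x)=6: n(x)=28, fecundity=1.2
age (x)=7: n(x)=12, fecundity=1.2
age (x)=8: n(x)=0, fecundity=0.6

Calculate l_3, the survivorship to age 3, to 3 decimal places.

0.430

l_3 = n_3/n_0 = 172/400 = 0.43 → 0.430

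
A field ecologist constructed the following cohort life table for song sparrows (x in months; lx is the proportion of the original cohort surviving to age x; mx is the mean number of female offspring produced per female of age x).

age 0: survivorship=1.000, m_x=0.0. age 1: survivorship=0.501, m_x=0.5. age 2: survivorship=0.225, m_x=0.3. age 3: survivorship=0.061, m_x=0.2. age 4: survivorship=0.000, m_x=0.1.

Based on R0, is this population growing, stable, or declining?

R0 = Σ lx·mx = 0 + 0.2505 + 0.0675 + 0.0122 + 0 = 0.3302
R0 < 1, so the population is declining.

declining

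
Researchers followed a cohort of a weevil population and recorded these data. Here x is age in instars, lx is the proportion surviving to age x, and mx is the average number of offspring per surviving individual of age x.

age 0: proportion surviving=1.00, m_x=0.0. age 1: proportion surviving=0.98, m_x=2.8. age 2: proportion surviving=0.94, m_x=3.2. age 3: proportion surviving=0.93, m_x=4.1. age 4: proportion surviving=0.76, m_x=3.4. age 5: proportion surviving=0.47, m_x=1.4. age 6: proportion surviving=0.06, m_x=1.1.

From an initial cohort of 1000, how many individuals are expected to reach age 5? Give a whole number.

470

Expected survivors = N0 · l_5 = 1000 × 0.47 = 470 → 470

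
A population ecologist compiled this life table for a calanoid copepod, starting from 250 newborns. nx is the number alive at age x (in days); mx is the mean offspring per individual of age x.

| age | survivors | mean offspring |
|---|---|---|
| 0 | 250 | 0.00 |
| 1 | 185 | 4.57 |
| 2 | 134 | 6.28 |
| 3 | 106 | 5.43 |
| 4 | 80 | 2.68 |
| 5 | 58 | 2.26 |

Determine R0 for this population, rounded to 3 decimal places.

10.432

lx = nx/n0 = nx/250: 1, 0.74, 0.536, 0.424, 0.32, 0.232
lx·mx by age: 0, 3.3818, 3.36608, 2.30232, 0.8576, 0.52432
R0 = Σ lx·mx = 10.43212 → 10.432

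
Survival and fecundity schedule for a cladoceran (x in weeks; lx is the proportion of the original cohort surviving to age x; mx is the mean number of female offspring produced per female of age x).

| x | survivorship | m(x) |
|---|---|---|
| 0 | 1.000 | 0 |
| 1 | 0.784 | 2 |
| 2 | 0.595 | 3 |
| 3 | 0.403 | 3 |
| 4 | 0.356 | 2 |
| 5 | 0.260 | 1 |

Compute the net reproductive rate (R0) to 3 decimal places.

lx·mx by age: 0, 1.568, 1.785, 1.209, 0.712, 0.26
R0 = Σ lx·mx = 5.534 → 5.534

5.534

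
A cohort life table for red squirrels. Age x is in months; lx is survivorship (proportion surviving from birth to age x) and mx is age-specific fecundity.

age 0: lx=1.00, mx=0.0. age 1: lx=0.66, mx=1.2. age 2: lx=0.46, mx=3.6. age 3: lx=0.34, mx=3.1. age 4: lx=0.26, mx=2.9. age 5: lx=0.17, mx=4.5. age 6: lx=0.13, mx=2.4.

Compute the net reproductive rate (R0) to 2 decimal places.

lx·mx by age: 0, 0.792, 1.656, 1.054, 0.754, 0.765, 0.312
R0 = Σ lx·mx = 5.333 → 5.33

5.33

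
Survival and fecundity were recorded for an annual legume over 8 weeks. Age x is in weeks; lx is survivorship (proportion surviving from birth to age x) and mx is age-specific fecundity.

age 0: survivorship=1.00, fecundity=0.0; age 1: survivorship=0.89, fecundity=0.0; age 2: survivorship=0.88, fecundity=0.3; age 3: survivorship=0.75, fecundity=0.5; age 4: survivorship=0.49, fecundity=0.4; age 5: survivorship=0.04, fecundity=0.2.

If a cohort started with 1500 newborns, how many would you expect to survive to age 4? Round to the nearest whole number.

735

Expected survivors = N0 · l_4 = 1500 × 0.49 = 735 → 735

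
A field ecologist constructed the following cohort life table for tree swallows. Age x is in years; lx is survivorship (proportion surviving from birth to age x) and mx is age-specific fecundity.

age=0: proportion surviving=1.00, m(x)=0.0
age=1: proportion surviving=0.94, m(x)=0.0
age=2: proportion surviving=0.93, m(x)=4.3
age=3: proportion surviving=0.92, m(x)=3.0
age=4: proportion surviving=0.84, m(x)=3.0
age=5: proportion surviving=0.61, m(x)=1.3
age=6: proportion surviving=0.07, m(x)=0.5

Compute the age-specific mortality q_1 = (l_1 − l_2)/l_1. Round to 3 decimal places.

q_1 = (l_1 − l_2) / l_1 = (0.94 − 0.93) / 0.94
     = 0.01 / 0.94 = 0.010638… → 0.011

0.011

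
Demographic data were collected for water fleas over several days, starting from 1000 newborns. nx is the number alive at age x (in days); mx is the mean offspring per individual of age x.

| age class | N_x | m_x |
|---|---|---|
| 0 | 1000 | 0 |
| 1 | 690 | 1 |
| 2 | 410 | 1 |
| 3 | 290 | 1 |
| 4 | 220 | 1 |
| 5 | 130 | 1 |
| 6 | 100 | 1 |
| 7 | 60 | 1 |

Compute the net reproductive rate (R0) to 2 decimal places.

lx = nx/n0 = nx/1000: 1, 0.69, 0.41, 0.29, 0.22, 0.13, 0.1, 0.06
lx·mx by age: 0, 0.69, 0.41, 0.29, 0.22, 0.13, 0.1, 0.06
R0 = Σ lx·mx = 1.9 → 1.90

1.90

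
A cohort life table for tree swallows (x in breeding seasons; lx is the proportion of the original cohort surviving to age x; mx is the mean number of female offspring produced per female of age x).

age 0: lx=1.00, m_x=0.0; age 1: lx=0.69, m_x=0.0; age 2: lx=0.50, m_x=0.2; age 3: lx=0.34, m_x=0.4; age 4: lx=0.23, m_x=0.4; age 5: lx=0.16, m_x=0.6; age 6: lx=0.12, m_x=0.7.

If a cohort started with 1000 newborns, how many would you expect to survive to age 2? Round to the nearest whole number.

Expected survivors = N0 · l_2 = 1000 × 0.50 = 500 → 500

500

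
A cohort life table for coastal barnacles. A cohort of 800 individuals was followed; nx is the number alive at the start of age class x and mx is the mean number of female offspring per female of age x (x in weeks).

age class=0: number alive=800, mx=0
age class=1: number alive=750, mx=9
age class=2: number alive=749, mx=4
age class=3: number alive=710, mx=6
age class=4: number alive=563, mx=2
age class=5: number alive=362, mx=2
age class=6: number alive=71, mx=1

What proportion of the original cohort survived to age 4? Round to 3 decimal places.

l_4 = n_4/n_0 = 563/800 = 0.70375 → 0.704

0.704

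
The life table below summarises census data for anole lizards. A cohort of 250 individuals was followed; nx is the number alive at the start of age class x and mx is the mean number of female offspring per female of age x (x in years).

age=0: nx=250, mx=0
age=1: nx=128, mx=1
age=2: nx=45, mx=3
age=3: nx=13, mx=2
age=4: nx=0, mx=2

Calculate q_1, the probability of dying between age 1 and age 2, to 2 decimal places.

lx = nx/n0 = nx/250: 1, 0.512, 0.18, 0.052, 0
q_1 = (l_1 − l_2) / l_1 = (0.512 − 0.18) / 0.512
     = 0.332 / 0.512 = 0.648438… → 0.65

0.65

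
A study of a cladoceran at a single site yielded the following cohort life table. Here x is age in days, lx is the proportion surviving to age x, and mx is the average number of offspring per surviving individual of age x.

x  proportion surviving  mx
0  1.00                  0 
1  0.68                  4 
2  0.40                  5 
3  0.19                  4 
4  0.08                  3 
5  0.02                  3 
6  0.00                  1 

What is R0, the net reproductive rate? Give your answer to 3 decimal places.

lx·mx by age: 0, 2.72, 2, 0.76, 0.24, 0.06, 0
R0 = Σ lx·mx = 5.78 → 5.780

5.780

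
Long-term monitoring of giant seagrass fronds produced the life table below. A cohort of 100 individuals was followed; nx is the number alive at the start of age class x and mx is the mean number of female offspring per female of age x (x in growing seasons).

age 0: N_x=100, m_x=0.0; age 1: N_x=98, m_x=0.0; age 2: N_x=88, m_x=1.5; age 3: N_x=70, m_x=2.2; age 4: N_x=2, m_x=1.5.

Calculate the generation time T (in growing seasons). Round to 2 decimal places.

2.55

lx = nx/n0 = nx/100: 1, 0.98, 0.88, 0.7, 0.02
lx·mx: 0, 0, 1.32, 1.54, 0.03 → R0 = 2.89
x·lx·mx: 0, 0, 2.64, 4.62, 0.12 → Σ = 7.38
T = 7.38 / 2.89 = 2.553633… → 2.55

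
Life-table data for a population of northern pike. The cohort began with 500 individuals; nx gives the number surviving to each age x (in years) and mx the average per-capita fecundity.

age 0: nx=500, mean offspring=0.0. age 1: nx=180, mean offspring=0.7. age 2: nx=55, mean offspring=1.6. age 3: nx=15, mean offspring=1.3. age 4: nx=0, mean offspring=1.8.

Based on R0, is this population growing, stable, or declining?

lx = nx/n0 = nx/500: 1, 0.36, 0.11, 0.03, 0
R0 = Σ lx·mx = 0 + 0.252 + 0.176 + 0.039 + 0 = 0.467
R0 < 1, so the population is declining.

declining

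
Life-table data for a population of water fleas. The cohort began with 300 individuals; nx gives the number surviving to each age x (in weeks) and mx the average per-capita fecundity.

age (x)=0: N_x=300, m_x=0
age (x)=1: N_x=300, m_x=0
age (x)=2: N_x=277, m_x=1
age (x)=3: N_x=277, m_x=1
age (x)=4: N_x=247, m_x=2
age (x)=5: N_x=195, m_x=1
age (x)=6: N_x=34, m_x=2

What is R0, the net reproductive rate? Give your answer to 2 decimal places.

lx = nx/n0 = nx/300: 1, 1, 0.92333…, 0.92333…, 0.82333…, 0.65, 0.11333…
lx·mx by age: 0, 0, 0.923333…, 0.923333…, 1.646667…, 0.65, 0.226667…
R0 = Σ lx·mx = 4.37… → 4.37

4.37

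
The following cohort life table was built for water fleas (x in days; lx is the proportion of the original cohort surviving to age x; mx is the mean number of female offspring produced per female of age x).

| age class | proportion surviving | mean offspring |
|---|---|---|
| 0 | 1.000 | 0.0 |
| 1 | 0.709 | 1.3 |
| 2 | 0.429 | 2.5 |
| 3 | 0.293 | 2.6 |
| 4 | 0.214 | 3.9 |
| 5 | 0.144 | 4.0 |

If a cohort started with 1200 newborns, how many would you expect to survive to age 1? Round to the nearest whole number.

851

Expected survivors = N0 · l_1 = 1200 × 0.709 = 850.8 → 851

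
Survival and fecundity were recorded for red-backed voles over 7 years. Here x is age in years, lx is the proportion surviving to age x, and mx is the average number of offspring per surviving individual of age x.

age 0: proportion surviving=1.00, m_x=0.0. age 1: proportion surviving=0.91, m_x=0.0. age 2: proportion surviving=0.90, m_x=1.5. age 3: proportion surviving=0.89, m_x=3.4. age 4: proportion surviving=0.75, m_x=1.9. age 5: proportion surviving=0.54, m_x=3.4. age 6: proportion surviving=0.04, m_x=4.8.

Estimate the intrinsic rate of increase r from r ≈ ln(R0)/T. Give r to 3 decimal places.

R0 = Σ lx·mx = 0 + 0 + 1.35 + 3.026 + 1.425 + 1.836 + 0.192 = 7.829
Σ x·lx·mx = 27.81; T = 27.81/7.829 = 3.55218…
r ≈ ln(R0)/T = ln(7.829)/3.55218… = 0.57932… → 0.579

0.579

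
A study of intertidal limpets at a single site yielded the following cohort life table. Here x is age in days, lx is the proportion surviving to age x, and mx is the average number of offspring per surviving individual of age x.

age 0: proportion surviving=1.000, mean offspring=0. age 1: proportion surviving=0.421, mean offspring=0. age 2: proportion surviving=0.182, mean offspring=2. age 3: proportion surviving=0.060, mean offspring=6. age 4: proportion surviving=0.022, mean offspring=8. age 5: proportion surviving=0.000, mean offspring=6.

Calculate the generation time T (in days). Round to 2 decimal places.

2.79

lx·mx: 0, 0, 0.364, 0.36, 0.176, 0 → R0 = 0.9
x·lx·mx: 0, 0, 0.728, 1.08, 0.704, 0 → Σ = 2.512
T = 2.512 / 0.9 = 2.791111… → 2.79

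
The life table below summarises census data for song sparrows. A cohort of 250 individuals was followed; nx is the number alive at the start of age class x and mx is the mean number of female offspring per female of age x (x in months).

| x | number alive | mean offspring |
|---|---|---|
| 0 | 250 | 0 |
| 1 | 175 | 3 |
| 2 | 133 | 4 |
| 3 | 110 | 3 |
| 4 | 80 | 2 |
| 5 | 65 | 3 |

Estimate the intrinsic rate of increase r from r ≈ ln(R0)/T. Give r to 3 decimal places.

lx = nx/n0 = nx/250: 1, 0.7, 0.532, 0.44, 0.32, 0.26
R0 = Σ lx·mx = 0 + 2.1 + 2.128 + 1.32 + 0.64 + 0.78 = 6.968
Σ x·lx·mx = 16.776; T = 16.776/6.968 = 2.40758…
r ≈ ln(R0)/T = ln(6.968)/2.40758… = 0.80634… → 0.806

0.806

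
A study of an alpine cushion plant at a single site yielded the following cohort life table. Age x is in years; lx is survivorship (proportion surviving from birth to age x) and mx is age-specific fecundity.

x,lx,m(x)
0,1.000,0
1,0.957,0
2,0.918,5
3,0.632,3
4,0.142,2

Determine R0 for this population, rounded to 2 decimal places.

lx·mx by age: 0, 0, 4.59, 1.896, 0.284
R0 = Σ lx·mx = 6.77 → 6.77

6.77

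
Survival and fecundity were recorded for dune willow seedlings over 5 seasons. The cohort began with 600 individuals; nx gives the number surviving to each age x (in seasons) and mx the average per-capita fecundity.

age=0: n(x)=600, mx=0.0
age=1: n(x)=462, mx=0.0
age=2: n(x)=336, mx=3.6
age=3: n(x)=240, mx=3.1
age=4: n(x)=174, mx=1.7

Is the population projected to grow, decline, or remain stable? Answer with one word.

lx = nx/n0 = nx/600: 1, 0.77, 0.56, 0.4, 0.29
R0 = Σ lx·mx = 0 + 0 + 2.016 + 1.24 + 0.493 = 3.749
R0 > 1, so the population is growing.

growing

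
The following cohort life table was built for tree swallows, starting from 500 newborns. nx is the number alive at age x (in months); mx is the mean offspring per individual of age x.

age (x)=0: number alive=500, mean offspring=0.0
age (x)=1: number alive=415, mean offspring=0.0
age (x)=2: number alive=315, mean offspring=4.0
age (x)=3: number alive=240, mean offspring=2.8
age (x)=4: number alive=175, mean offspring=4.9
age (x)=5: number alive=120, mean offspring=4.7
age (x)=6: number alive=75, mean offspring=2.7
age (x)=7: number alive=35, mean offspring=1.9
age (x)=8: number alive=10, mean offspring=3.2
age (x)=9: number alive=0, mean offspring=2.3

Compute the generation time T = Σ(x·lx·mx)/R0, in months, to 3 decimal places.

3.481

lx = nx/n0 = nx/500: 1, 0.83, 0.63, 0.48, 0.35, 0.24, 0.15, 0.07, 0.02, 0
lx·mx: 0, 0, 2.52, 1.344, 1.715, 1.128, 0.405, 0.133, 0.064, 0 → R0 = 7.309
x·lx·mx: 0, 0, 5.04, 4.032, 6.86, 5.64, 2.43, 0.931, 0.512, 0 → Σ = 25.445
T = 25.445 / 7.309 = 3.481324… → 3.481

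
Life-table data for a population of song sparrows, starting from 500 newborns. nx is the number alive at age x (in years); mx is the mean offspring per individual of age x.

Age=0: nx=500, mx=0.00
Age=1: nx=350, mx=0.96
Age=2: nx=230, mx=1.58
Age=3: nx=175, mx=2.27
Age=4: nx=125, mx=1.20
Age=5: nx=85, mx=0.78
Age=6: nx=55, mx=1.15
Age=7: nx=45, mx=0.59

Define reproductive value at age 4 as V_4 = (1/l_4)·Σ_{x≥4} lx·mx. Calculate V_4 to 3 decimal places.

lx = nx/n0 = nx/500: 1, 0.7, 0.46, 0.35, 0.25, 0.17, 0.11, 0.09
lx·mx for x ≥ 4: 0.3, 0.1326, 0.1265, 0.0531 → sum = 0.6122
V_4 = 0.6122 / l_4 = 0.6122 / 0.25 = 2.4488 → 2.449

2.449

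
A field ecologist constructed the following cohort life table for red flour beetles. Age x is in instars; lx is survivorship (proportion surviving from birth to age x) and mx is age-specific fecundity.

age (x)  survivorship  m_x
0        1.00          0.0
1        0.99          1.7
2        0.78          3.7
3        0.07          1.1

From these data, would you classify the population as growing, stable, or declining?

R0 = Σ lx·mx = 0 + 1.683 + 2.886 + 0.077 = 4.646
R0 > 1, so the population is growing.

growing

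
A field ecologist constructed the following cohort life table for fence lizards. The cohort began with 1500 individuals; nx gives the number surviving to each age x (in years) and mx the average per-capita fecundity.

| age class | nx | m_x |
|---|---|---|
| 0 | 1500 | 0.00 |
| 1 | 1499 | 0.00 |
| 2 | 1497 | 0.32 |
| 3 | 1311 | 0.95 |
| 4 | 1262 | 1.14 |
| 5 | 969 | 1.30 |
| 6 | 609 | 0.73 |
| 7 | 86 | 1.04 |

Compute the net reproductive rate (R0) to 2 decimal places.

lx = nx/n0 = nx/1500: 1, 0.99933…, 0.998, 0.874, 0.84133…, 0.646, 0.406, 0.05733…
lx·mx by age: 0, 0, 0.31936, 0.8303, 0.95912…, 0.8398, 0.29638, 0.059627…
R0 = Σ lx·mx = 3.304587… → 3.30

3.30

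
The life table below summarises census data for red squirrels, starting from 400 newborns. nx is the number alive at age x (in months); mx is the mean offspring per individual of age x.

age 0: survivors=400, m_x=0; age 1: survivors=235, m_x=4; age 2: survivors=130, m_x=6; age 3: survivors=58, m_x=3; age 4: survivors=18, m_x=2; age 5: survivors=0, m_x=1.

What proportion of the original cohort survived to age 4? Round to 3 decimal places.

0.045

l_4 = n_4/n_0 = 18/400 = 0.045 → 0.045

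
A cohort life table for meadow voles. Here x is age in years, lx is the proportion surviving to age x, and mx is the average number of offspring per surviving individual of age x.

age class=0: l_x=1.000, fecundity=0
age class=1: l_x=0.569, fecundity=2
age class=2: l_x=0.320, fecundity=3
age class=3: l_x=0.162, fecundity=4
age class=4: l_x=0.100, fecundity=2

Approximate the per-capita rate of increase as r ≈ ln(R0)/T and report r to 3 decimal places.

R0 = Σ lx·mx = 0 + 1.138 + 0.96 + 0.648 + 0.2 = 2.946
Σ x·lx·mx = 5.802; T = 5.802/2.946 = 1.96945…
r ≈ ln(R0)/T = ln(2.946)/1.96945… = 0.5486… → 0.549

0.549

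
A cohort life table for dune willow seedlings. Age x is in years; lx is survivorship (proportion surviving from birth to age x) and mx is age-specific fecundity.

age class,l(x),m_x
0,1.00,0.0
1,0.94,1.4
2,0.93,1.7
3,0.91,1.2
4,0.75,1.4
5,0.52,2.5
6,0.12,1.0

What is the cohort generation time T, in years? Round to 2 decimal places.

2.97

lx·mx: 0, 1.316, 1.581, 1.092, 1.05, 1.3, 0.12 → R0 = 6.459
x·lx·mx: 0, 1.316, 3.162, 3.276, 4.2, 6.5, 0.72 → Σ = 19.174
T = 19.174 / 6.459 = 2.968571… → 2.97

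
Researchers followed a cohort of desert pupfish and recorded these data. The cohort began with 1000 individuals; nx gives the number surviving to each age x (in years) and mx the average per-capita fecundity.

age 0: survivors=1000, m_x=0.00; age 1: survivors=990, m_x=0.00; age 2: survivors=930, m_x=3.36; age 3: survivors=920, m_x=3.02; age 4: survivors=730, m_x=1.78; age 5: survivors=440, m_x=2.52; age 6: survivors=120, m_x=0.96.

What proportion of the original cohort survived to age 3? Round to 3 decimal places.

0.920

l_3 = n_3/n_0 = 920/1000 = 0.92 → 0.920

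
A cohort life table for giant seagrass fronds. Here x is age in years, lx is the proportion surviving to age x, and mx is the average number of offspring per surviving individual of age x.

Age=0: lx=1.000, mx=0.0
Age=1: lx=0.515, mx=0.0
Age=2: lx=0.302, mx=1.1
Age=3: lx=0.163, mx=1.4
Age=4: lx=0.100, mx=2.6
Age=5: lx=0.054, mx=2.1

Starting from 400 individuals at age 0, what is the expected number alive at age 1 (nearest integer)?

Expected survivors = N0 · l_1 = 400 × 0.515 = 206 → 206

206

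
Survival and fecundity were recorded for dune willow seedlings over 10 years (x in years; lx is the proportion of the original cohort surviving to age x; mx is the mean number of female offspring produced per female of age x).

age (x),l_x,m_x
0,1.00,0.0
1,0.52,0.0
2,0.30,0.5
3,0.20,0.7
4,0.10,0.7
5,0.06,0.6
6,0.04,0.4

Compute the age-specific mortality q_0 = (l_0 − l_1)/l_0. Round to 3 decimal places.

q_0 = (l_0 − l_1) / l_0 = (1 − 0.52) / 1
     = 0.48 / 1 = 0.48 → 0.480

0.480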